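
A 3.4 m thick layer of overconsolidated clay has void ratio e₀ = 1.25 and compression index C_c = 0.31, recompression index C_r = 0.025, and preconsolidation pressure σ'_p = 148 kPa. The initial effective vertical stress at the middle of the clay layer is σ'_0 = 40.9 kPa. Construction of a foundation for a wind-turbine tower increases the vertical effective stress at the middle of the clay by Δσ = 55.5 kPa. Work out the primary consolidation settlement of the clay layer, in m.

Final effective stress: σ'_f = 40.9 + 55.5 = 96.4 kPa.
σ'_f = 96.4 ≤ σ'_p = 148 kPa, so the clay remains overconsolidated and only the recompression index applies:
S_c = C_r·H/(1+e₀)·log₁₀(σ'_f/σ'_0) = 0.025×3.4/2.25×log₁₀(96.4/40.9)
    = 0.037778 × 0.37235 = 0.01407 m

S_c ≈ 0.0141 m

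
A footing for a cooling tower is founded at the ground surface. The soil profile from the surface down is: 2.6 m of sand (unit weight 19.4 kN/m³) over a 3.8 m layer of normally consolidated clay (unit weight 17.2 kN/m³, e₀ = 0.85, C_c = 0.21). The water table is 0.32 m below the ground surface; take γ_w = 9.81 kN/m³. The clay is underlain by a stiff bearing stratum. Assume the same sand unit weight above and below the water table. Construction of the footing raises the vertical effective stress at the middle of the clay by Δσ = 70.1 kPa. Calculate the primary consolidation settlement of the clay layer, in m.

S_c ≈ 0.184 m

Mid-depth of clay below the ground surface: z = 2.6 + 3.8/2 = 4.5 m.
Total vertical stress at mid-clay: σ_v = 19.4×2.6 + 17.2×1.9 = 83.12 kPa.
Pore pressure: u = 9.81×(4.5 − 0.32) = 41.006 kPa.
Initial effective stress: σ'_0 = σ_v − u = 83.12 − 41.006 = 42.114 kPa.
Final effective stress: σ'_f = σ'_0 + Δσ = 42.114 + 70.1 = 112.21 kPa.
Normally consolidated clay, so the full stress increment lies on the virgin compression line:
S_c = C_c·H/(1+e₀)·log₁₀(σ'_f/σ'_0) = 0.21×3.8/(1+0.85)×log₁₀(112.21/42.114)
    = 0.43135 × 0.42561 = 0.1836 m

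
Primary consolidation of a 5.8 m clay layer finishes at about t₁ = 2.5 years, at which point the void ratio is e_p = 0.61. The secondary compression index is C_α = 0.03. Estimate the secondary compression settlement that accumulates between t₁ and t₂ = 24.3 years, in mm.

Secondary compression: S_s = C_α·H/(1+e_p)·log₁₀(t₂/t₁)
S_s = 0.03×5.8/(1+0.61)×log₁₀(24.3/2.5)
    = 0.1081 × 0.9877 = 0.1067 m

S_s ≈ 107 mm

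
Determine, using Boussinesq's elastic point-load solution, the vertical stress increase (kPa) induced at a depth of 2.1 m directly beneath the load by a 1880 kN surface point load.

Δσ_z ≈ 204 kPa

Boussinesq vertical stress below a point load on an elastic half-space:
Δσ_z = 3P/(2πz²) · [1 + (r/z)²]^(−5/2)
r/z = 0/2.1 = 0; [1+(r/z)²]^(−5/2) = 1.
Δσ_z = 3×1880/(2π×2.1²) × 1 = 203.55 × 1 = 203.6 kPa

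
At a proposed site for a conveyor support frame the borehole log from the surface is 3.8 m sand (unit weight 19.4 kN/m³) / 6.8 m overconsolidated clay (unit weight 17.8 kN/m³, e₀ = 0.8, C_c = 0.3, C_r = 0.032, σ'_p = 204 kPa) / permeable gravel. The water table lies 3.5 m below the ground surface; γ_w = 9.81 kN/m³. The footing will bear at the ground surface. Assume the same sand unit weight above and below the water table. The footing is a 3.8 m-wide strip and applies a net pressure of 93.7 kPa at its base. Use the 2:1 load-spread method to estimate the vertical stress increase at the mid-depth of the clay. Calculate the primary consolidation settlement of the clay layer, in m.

S_c ≈ 0.015 m

Mid-depth of clay below the ground surface: z = 3.8 + 6.8/2 = 7.2 m.
Total vertical stress at mid-clay: σ_v = 19.4×3.8 + 17.8×3.4 = 134.24 kPa.
Pore pressure: u = 9.81×(7.2 − 3.5) = 36.297 kPa.
Initial effective stress: σ'_0 = σ_v − u = 134.24 − 36.297 = 97.943 kPa.
Stress increase at mid-clay by the 2:1 spreading method:
Δσ = qB/(B+z) = 93.7×3.8/(3.8+7.2) = 32.369 kPa
Final effective stress: σ'_f = 97.943 + 32.369 = 130.31 kPa.
σ'_f = 130.31 ≤ σ'_p = 204 kPa, so the clay remains overconsolidated and only the recompression index applies:
S_c = C_r·H/(1+e₀)·log₁₀(σ'_f/σ'_0) = 0.032×6.8/1.8×log₁₀(130.31/97.943)
    = 0.12089 × 0.124 = 0.01499 m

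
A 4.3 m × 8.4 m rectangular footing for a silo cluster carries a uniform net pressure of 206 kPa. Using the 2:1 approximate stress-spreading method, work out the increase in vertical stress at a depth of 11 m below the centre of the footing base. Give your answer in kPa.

By the 2:1 method the load spreads at 1 horizontal : 2 vertical, so at depth z the loaded area has grown by z in each plan dimension:
Δσ = qBL/((B+z)(L+z)) = 206×4.3×8.4/((4.3+11)(8.4+11)) = 25.068 kPa

Δσ_z ≈ 25.1 kPa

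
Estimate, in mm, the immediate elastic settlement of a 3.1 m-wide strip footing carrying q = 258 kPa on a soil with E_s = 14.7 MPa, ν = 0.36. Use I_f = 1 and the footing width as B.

S_e ≈ 47.4 mm

Immediate (elastic) settlement: S_e = q·B·(1−ν²)/E_s · I_f.
E_s = 14.7 MPa = 14700 kPa.
S_e = 258 × 3.1 × (1 − 0.36²) / 14700 × 1
    = 258 × 3.1 × 0.8704 / 14700 × 1
    = 0.04736 m = 47.36 mm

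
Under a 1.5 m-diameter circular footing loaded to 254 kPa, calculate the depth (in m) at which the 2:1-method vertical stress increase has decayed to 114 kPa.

2:1 spreading — at depth z the loaded area has grown by z in each plan dimension:
qD²/(D+z)² = Δσ_z ⇒ z = D(√(q/Δσ_z) − 1) = 1.5×(√(254/114) − 1) = 0.739 m

z ≈ 0.739 m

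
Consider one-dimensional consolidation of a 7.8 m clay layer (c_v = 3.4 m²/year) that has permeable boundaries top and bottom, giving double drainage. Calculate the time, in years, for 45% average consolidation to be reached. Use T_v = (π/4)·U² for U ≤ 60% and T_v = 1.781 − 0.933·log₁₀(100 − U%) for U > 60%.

t ≈ 0.711 years

Drainage path length: H_d = H/2 = 3.9 m (double drainage).
U ≤ 60%: T_v = (π/4)·U² = (π/4)×0.45² = 0.15904.
t = T_v·H_d²/c_v = 0.15904×3.9²/3.4 = 0.7115 years.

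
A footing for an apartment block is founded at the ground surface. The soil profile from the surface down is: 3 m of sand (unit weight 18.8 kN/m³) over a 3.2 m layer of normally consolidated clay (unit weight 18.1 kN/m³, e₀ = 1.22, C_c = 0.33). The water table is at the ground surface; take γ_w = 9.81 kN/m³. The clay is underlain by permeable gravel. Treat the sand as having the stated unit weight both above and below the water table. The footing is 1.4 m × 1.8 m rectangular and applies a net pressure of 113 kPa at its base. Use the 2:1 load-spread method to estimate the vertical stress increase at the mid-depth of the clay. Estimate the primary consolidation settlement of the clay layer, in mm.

S_c ≈ 34.9 mm

Mid-depth of clay below the ground surface: z = 3 + 3.2/2 = 4.6 m.
Total vertical stress at mid-clay: σ_v = 18.8×3 + 18.1×1.6 = 85.36 kPa.
Pore pressure: u = 9.81×(4.6 − 0) = 45.126 kPa.
Initial effective stress: σ'_0 = σ_v − u = 85.36 − 45.126 = 40.234 kPa.
Stress increase at mid-clay by the 2:1 spreading method:
Δσ = qBL/((B+z)(L+z)) = 113×1.4×1.8/((1.4+4.6)(1.8+4.6)) = 7.4156 kPa
Final effective stress: σ'_f = σ'_0 + Δσ = 40.234 + 7.4156 = 47.65 kPa.
Normally consolidated clay, so the full stress increment lies on the virgin compression line:
S_c = C_c·H/(1+e₀)·log₁₀(σ'_f/σ'_0) = 0.33×3.2/(1+1.22)×log₁₀(47.65/40.234)
    = 0.47568 × 0.07347 = 0.03495 m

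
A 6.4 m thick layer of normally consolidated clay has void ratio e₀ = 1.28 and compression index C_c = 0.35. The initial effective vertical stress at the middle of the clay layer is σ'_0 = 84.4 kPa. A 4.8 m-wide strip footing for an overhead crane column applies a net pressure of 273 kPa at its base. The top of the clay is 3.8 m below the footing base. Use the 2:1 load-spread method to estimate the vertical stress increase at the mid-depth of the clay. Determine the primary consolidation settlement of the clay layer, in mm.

S_c ≈ 358 mm

Mid-depth of clay below the footing base: z = 3.8 + 6.4/2 = 7 m.
Stress increase at mid-clay by the 2:1 spreading method:
Δσ = qB/(B+z) = 273×4.8/(4.8+7) = 111.05 kPa
Final effective stress: σ'_f = σ'_0 + Δσ = 84.4 + 111.05 = 195.45 kPa.
Normally consolidated clay, so the full stress increment lies on the virgin compression line:
S_c = C_c·H/(1+e₀)·log₁₀(σ'_f/σ'_0) = 0.35×6.4/(1+1.28)×log₁₀(195.45/84.4)
    = 0.98246 × 0.36469 = 0.3583 m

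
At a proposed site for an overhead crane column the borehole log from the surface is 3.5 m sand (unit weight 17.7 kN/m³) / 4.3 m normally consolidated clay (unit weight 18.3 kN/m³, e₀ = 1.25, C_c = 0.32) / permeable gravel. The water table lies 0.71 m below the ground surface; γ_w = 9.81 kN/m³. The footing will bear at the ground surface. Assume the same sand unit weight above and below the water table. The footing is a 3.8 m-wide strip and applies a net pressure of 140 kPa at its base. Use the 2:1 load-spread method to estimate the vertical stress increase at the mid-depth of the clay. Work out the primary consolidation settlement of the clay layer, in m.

S_c ≈ 0.193 m

Mid-depth of clay below the ground surface: z = 3.5 + 4.3/2 = 5.65 m.
Total vertical stress at mid-clay: σ_v = 17.7×3.5 + 18.3×2.15 = 101.29 kPa.
Pore pressure: u = 9.81×(5.65 − 0.71) = 48.461 kPa.
Initial effective stress: σ'_0 = σ_v − u = 101.29 − 48.461 = 52.829 kPa.
Stress increase at mid-clay by the 2:1 spreading method:
Δσ = qB/(B+z) = 140×3.8/(3.8+5.65) = 56.296 kPa
Final effective stress: σ'_f = σ'_0 + Δσ = 52.829 + 56.296 = 109.12 kPa.
Normally consolidated clay, so the full stress increment lies on the virgin compression line:
S_c = C_c·H/(1+e₀)·log₁₀(σ'_f/σ'_0) = 0.32×4.3/(1+1.25)×log₁₀(109.12/52.829)
    = 0.61156 × 0.31503 = 0.1927 m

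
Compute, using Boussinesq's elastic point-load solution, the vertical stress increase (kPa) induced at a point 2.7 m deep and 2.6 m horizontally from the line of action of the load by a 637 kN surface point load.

Δσ_z ≈ 8.09 kPa

Boussinesq vertical stress below a point load on an elastic half-space:
Δσ_z = 3P/(2πz²) · [1 + (r/z)²]^(−5/2)
r/z = 2.6/2.7 = 0.96296; [1+(r/z)²]^(−5/2) = 0.19392.
Δσ_z = 3×637/(2π×2.7²) × 0.19392 = 41.721 × 0.19392 = 8.091 kPa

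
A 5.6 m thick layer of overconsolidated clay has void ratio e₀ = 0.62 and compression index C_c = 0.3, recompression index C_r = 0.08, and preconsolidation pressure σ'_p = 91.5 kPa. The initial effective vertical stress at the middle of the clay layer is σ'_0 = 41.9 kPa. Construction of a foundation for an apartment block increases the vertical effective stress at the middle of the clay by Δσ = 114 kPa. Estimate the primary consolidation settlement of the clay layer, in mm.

Final effective stress: σ'_f = 41.9 + 114 = 155.9 kPa.
σ'_f = 155.9 > σ'_p = 91.5 kPa, so the stress path crosses the preconsolidation pressure — recompression up to σ'_p, then virgin compression beyond:
S_c = H/(1+e₀)·[C_r·log₁₀(σ'_p/σ'_0) + C_c·log₁₀(σ'_f/σ'_p)]
    = 5.6/1.62 × [0.08×log₁₀(91.5/41.9) + 0.3×log₁₀(155.9/91.5)]
    = 3.4568 × [0.027137 + 0.069428] = 0.3338 m

S_c ≈ 334 mm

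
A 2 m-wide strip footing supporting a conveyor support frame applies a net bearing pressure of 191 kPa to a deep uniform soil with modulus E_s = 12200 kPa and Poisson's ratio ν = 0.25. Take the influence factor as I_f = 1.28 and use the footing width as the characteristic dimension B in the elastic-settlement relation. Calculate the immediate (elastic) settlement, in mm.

S_e ≈ 37.6 mm

Immediate (elastic) settlement: S_e = q·B·(1−ν²)/E_s · I_f.
S_e = 191 × 2 × (1 − 0.25²) / 12200 × 1.28
    = 191 × 2 × 0.9375 / 12200 × 1.28
    = 0.03757 m = 37.57 mm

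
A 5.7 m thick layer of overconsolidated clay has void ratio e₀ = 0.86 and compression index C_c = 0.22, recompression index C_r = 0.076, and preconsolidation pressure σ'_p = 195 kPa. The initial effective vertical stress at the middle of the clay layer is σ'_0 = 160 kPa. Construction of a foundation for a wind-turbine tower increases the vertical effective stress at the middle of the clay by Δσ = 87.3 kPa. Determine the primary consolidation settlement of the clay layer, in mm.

S_c ≈ 89.6 mm

Final effective stress: σ'_f = 160 + 87.3 = 247.3 kPa.
σ'_f = 247.3 > σ'_p = 195 kPa, so the stress path crosses the preconsolidation pressure — recompression up to σ'_p, then virgin compression beyond:
S_c = H/(1+e₀)·[C_r·log₁₀(σ'_p/σ'_0) + C_c·log₁₀(σ'_f/σ'_p)]
    = 5.7/1.86 × [0.076×log₁₀(195/160) + 0.22×log₁₀(247.3/195)]
    = 3.0645 × [0.0065295 + 0.022702] = 0.08958 m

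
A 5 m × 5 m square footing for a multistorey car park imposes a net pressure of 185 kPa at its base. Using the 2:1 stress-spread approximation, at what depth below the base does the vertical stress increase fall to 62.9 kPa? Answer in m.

z ≈ 3.57 m

2:1 spreading — at depth z the loaded area has grown by z in each plan dimension:
qB²/(B+z)² = Δσ_z ⇒ z = B(√(q/Δσ_z) − 1) = 5×(√(185/62.9) − 1) = 3.575 m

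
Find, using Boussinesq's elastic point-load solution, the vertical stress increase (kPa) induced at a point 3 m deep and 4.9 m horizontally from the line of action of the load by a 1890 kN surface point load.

Δσ_z ≈ 3.89 kPa

Boussinesq vertical stress below a point load on an elastic half-space:
Δσ_z = 3P/(2πz²) · [1 + (r/z)²]^(−5/2)
r/z = 4.9/3 = 1.6333; [1+(r/z)²]^(−5/2) = 0.038814.
Δσ_z = 3×1890/(2π×3²) × 0.038814 = 100.27 × 0.038814 = 3.892 kPa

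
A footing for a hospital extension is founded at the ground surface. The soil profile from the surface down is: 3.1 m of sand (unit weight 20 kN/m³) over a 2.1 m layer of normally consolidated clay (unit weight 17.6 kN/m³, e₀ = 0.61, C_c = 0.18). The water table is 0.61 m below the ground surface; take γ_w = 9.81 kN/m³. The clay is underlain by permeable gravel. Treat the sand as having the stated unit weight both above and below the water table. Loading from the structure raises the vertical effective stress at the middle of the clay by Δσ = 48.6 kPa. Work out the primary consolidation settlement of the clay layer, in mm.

S_c ≈ 73.8 mm

Mid-depth of clay below the ground surface: z = 3.1 + 2.1/2 = 4.15 m.
Total vertical stress at mid-clay: σ_v = 20×3.1 + 17.6×1.05 = 80.48 kPa.
Pore pressure: u = 9.81×(4.15 − 0.61) = 34.727 kPa.
Initial effective stress: σ'_0 = σ_v − u = 80.48 − 34.727 = 45.753 kPa.
Final effective stress: σ'_f = σ'_0 + Δσ = 45.753 + 48.6 = 94.353 kPa.
Normally consolidated clay, so the full stress increment lies on the virgin compression line:
S_c = C_c·H/(1+e₀)·log₁₀(σ'_f/σ'_0) = 0.18×2.1/(1+0.61)×log₁₀(94.353/45.753)
    = 0.23478 × 0.31434 = 0.0738 m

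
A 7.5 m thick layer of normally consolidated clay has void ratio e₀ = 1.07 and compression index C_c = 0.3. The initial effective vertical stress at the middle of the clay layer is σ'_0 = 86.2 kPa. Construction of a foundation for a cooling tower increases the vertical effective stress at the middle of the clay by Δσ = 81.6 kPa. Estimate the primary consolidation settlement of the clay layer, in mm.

S_c ≈ 314 mm

Final effective stress: σ'_f = σ'_0 + Δσ = 86.2 + 81.6 = 167.8 kPa.
Normally consolidated clay, so the full stress increment lies on the virgin compression line:
S_c = C_c·H/(1+e₀)·log₁₀(σ'_f/σ'_0) = 0.3×7.5/(1+1.07)×log₁₀(167.8/86.2)
    = 1.087 × 0.28928 = 0.3144 m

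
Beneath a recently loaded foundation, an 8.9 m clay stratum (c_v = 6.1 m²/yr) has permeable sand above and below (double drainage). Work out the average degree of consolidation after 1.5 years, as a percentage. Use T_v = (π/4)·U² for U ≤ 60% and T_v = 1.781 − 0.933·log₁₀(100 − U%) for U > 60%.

U ≈ 74.1 %

Drainage path length: H_d = H/2 = 4.45 m (double drainage).
T_v = c_v·t/H_d² = 6.1×1.5/4.45² = 0.46206.
T_v = 0.46206 corresponds to the U > 60% branch:
U = 1 − 10^((1.781 − T_v)/0.933)/100 = 0.7408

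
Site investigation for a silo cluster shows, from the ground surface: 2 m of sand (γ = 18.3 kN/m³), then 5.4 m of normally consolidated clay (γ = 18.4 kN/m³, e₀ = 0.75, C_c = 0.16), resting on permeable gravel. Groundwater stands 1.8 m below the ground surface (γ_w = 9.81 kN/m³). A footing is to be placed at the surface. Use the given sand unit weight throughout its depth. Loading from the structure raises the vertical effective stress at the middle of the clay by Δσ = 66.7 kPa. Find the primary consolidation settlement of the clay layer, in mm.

S_c ≈ 164 mm

Mid-depth of clay below the ground surface: z = 2 + 5.4/2 = 4.7 m.
Total vertical stress at mid-clay: σ_v = 18.3×2 + 18.4×2.7 = 86.28 kPa.
Pore pressure: u = 9.81×(4.7 − 1.8) = 28.449 kPa.
Initial effective stress: σ'_0 = σ_v − u = 86.28 − 28.449 = 57.831 kPa.
Final effective stress: σ'_f = σ'_0 + Δσ = 57.831 + 66.7 = 124.53 kPa.
Normally consolidated clay, so the full stress increment lies on the virgin compression line:
S_c = C_c·H/(1+e₀)·log₁₀(σ'_f/σ'_0) = 0.16×5.4/(1+0.75)×log₁₀(124.53/57.831)
    = 0.49371 × 0.33311 = 0.1645 m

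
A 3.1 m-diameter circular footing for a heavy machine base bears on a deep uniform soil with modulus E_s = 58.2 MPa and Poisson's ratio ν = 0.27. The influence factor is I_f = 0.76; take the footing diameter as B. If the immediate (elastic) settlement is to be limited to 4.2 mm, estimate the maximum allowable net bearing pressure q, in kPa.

q ≈ 112 kPa

E_s = 58.2 MPa = 58200 kPa.
S_e = q·B·(1−ν²)/E_s · I_f  ⇒  q = S_e·E_s / (B·(1−ν²)·I_f).
q = 0.0042 × 58200 / (3.1 × 0.9271 × 0.76) = 111.9 kPa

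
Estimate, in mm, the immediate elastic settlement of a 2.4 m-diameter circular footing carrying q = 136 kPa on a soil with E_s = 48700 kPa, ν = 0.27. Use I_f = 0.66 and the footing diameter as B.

S_e ≈ 4.1 mm

Immediate (elastic) settlement: S_e = q·B·(1−ν²)/E_s · I_f.
S_e = 136 × 2.4 × (1 − 0.27²) / 48700 × 0.66
    = 136 × 2.4 × 0.9271 / 48700 × 0.66
    = 0.004101 m = 4.101 mm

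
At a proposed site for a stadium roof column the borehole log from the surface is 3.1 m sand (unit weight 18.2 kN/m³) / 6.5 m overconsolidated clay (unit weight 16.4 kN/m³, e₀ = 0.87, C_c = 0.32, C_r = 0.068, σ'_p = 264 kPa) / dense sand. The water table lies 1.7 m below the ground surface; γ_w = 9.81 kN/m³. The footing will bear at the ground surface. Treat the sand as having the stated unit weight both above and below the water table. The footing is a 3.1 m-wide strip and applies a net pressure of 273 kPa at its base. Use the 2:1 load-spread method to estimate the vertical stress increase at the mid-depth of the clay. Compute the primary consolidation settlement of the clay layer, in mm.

S_c ≈ 89.7 mm

Mid-depth of clay below the ground surface: z = 3.1 + 6.5/2 = 6.35 m.
Total vertical stress at mid-clay: σ_v = 18.2×3.1 + 16.4×3.25 = 109.72 kPa.
Pore pressure: u = 9.81×(6.35 − 1.7) = 45.617 kPa.
Initial effective stress: σ'_0 = σ_v − u = 109.72 − 45.617 = 64.103 kPa.
Stress increase at mid-clay by the 2:1 spreading method:
Δσ = qB/(B+z) = 273×3.1/(3.1+6.35) = 89.556 kPa
Final effective stress: σ'_f = 64.103 + 89.556 = 153.66 kPa.
σ'_f = 153.66 ≤ σ'_p = 264 kPa, so the clay remains overconsolidated and only the recompression index applies:
S_c = C_r·H/(1+e₀)·log₁₀(σ'_f/σ'_0) = 0.068×6.5/1.87×log₁₀(153.66/64.103)
    = 0.23636 × 0.37968 = 0.08974 m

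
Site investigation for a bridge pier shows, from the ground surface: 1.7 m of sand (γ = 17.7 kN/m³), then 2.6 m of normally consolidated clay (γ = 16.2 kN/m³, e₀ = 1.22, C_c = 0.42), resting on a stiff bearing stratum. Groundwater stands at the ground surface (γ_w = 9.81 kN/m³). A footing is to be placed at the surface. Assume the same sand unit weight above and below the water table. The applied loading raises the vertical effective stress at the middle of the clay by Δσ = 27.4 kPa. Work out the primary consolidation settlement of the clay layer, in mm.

S_c ≈ 174 mm

Mid-depth of clay below the ground surface: z = 1.7 + 2.6/2 = 3 m.
Total vertical stress at mid-clay: σ_v = 17.7×1.7 + 16.2×1.3 = 51.15 kPa.
Pore pressure: u = 9.81×(3 − 0) = 29.43 kPa.
Initial effective stress: σ'_0 = σ_v − u = 51.15 − 29.43 = 21.72 kPa.
Final effective stress: σ'_f = σ'_0 + Δσ = 21.72 + 27.4 = 49.12 kPa.
Normally consolidated clay, so the full stress increment lies on the virgin compression line:
S_c = C_c·H/(1+e₀)·log₁₀(σ'_f/σ'_0) = 0.42×2.6/(1+1.22)×log₁₀(49.12/21.72)
    = 0.49189 × 0.3544 = 0.1743 m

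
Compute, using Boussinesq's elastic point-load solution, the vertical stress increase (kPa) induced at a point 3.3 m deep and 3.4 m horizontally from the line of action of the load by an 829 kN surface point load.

Δσ_z ≈ 5.96 kPa

Boussinesq vertical stress below a point load on an elastic half-space:
Δσ_z = 3P/(2πz²) · [1 + (r/z)²]^(−5/2)
r/z = 3.4/3.3 = 1.0303; [1+(r/z)²]^(−5/2) = 0.16388.
Δσ_z = 3×829/(2π×3.3²) × 0.16388 = 36.347 × 0.16388 = 5.957 kPa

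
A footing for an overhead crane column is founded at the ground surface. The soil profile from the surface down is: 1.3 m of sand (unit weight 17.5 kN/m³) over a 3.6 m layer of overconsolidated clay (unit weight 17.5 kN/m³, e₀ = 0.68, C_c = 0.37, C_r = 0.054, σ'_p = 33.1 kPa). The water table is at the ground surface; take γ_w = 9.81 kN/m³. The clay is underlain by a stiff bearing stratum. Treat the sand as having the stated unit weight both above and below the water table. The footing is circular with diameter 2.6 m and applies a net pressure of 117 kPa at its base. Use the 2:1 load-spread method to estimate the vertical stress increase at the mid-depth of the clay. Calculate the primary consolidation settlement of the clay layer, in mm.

S_c ≈ 146 mm

Mid-depth of clay below the ground surface: z = 1.3 + 3.6/2 = 3.1 m.
Total vertical stress at mid-clay: σ_v = 17.5×1.3 + 17.5×1.8 = 54.25 kPa.
Pore pressure: u = 9.81×(3.1 − 0) = 30.411 kPa.
Initial effective stress: σ'_0 = σ_v − u = 54.25 − 30.411 = 23.839 kPa.
Stress increase at mid-clay by the 2:1 spreading method:
Δσ ≈ qD²/(D+z)² = 117×2.6²/(2.6+3.1)² = 24.343 kPa
Final effective stress: σ'_f = 23.839 + 24.343 = 48.182 kPa.
σ'_f = 48.182 > σ'_p = 33.1 kPa, so the stress path crosses the preconsolidation pressure — recompression up to σ'_p, then virgin compression beyond:
S_c = H/(1+e₀)·[C_r·log₁₀(σ'_p/σ'_0) + C_c·log₁₀(σ'_f/σ'_p)]
    = 3.6/1.68 × [0.054×log₁₀(33.1/23.839) + 0.37×log₁₀(48.182/33.1)]
    = 2.1429 × [0.0076972 + 0.060331] = 0.1458 m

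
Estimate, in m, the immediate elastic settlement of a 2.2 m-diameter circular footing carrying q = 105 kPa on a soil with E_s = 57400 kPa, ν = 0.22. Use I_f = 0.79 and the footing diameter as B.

S_e ≈ 0.00303 m

Immediate (elastic) settlement: S_e = q·B·(1−ν²)/E_s · I_f.
S_e = 105 × 2.2 × (1 − 0.22²) / 57400 × 0.79
    = 105 × 2.2 × 0.9516 / 57400 × 0.79
    = 0.003025 m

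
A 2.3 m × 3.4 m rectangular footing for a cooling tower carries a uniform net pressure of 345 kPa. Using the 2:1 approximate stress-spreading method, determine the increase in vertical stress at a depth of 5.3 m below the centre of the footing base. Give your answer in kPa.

Δσ_z ≈ 40.8 kPa

By the 2:1 method the load spreads at 1 horizontal : 2 vertical, so at depth z the loaded area has grown by z in each plan dimension:
Δσ = qBL/((B+z)(L+z)) = 345×2.3×3.4/((2.3+5.3)(3.4+5.3)) = 40.803 kPa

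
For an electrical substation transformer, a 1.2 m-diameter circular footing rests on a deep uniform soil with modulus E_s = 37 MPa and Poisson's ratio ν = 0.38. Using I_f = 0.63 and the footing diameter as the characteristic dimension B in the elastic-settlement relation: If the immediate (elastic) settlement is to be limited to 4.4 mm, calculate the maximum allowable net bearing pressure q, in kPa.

q ≈ 252 kPa

E_s = 37 MPa = 37000 kPa.
S_e = q·B·(1−ν²)/E_s · I_f  ⇒  q = S_e·E_s / (B·(1−ν²)·I_f).
q = 0.0044 × 37000 / (1.2 × 0.8556 × 0.63) = 251.7 kPa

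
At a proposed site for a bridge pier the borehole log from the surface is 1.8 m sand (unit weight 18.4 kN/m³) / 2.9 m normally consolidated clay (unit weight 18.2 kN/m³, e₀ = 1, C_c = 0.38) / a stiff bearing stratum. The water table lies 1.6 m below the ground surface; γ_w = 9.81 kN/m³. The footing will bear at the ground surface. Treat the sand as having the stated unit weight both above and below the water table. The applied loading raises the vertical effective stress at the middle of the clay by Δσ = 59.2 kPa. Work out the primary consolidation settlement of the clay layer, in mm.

Mid-depth of clay below the ground surface: z = 1.8 + 2.9/2 = 3.25 m.
Total vertical stress at mid-clay: σ_v = 18.4×1.8 + 18.2×1.45 = 59.51 kPa.
Pore pressure: u = 9.81×(3.25 − 1.6) = 16.186 kPa.
Initial effective stress: σ'_0 = σ_v − u = 59.51 − 16.186 = 43.324 kPa.
Final effective stress: σ'_f = σ'_0 + Δσ = 43.324 + 59.2 = 102.52 kPa.
Normally consolidated clay, so the full stress increment lies on the virgin compression line:
S_c = C_c·H/(1+e₀)·log₁₀(σ'_f/σ'_0) = 0.38×2.9/(1+1)×log₁₀(102.52/43.324)
    = 0.551 × 0.37408 = 0.2061 m

S_c ≈ 206 mm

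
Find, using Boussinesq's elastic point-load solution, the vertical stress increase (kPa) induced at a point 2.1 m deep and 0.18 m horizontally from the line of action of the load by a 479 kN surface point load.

Δσ_z ≈ 50.9 kPa

Boussinesq vertical stress below a point load on an elastic half-space:
Δσ_z = 3P/(2πz²) · [1 + (r/z)²]^(−5/2)
r/z = 0.18/2.1 = 0.085714; [1+(r/z)²]^(−5/2) = 0.98187.
Δσ_z = 3×479/(2π×2.1²) × 0.98187 = 51.861 × 0.98187 = 50.92 kPa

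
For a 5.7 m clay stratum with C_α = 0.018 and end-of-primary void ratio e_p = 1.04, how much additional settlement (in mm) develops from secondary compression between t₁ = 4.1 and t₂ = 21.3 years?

Secondary compression: S_s = C_α·H/(1+e_p)·log₁₀(t₂/t₁)
S_s = 0.018×5.7/(1+1.04)×log₁₀(21.3/4.1)
    = 0.05029 × 0.7156 = 0.03599 m

S_s ≈ 36 mm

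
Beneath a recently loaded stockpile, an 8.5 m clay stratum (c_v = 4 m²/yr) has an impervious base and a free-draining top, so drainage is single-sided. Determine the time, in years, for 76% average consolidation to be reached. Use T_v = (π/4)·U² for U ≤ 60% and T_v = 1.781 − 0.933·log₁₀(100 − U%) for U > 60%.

t ≈ 8.91 years

Drainage path length: H_d = H = 8.5 m (single drainage).
U > 60%: T_v = 1.781 − 0.933·log₁₀(100 − 76) = 0.49326.
t = T_v·H_d²/c_v = 0.49326×8.5²/4 = 8.91 years.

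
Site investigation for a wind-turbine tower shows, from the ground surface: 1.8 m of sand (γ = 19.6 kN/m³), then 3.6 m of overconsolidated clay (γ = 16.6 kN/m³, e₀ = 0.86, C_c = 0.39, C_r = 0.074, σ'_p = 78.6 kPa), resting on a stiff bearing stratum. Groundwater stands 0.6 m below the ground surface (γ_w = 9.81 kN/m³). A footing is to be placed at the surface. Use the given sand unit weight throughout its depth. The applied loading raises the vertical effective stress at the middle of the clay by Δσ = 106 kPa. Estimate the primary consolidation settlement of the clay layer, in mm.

Mid-depth of clay below the ground surface: z = 1.8 + 3.6/2 = 3.6 m.
Total vertical stress at mid-clay: σ_v = 19.6×1.8 + 16.6×1.8 = 65.16 kPa.
Pore pressure: u = 9.81×(3.6 − 0.6) = 29.43 kPa.
Initial effective stress: σ'_0 = σ_v − u = 65.16 − 29.43 = 35.73 kPa.
Final effective stress: σ'_f = 35.73 + 106 = 141.73 kPa.
σ'_f = 141.73 > σ'_p = 78.6 kPa, so the stress path crosses the preconsolidation pressure — recompression up to σ'_p, then virgin compression beyond:
S_c = H/(1+e₀)·[C_r·log₁₀(σ'_p/σ'_0) + C_c·log₁₀(σ'_f/σ'_p)]
    = 3.6/1.86 × [0.074×log₁₀(78.6/35.73) + 0.39×log₁₀(141.73/78.6)]
    = 1.9355 × [0.025337 + 0.099855] = 0.2423 m

S_c ≈ 242 mm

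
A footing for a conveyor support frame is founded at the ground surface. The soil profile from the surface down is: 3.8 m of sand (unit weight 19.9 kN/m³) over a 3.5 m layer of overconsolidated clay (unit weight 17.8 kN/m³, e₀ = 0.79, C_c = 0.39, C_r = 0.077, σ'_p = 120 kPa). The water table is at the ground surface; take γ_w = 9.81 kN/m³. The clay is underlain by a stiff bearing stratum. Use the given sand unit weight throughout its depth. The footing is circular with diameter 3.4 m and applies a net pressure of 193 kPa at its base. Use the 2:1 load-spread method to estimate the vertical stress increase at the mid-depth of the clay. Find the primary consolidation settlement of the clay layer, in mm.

Mid-depth of clay below the ground surface: z = 3.8 + 3.5/2 = 5.55 m.
Total vertical stress at mid-clay: σ_v = 19.9×3.8 + 17.8×1.75 = 106.77 kPa.
Pore pressure: u = 9.81×(5.55 − 0) = 54.446 kPa.
Initial effective stress: σ'_0 = σ_v − u = 106.77 − 54.446 = 52.324 kPa.
Stress increase at mid-clay by the 2:1 spreading method:
Δσ ≈ qD²/(D+z)² = 193×3.4²/(3.4+5.55)² = 27.853 kPa
Final effective stress: σ'_f = 52.324 + 27.853 = 80.177 kPa.
σ'_f = 80.177 ≤ σ'_p = 120 kPa, so the clay remains overconsolidated and only the recompression index applies:
S_c = C_r·H/(1+e₀)·log₁₀(σ'_f/σ'_0) = 0.077×3.5/1.79×log₁₀(80.177/52.324)
    = 0.15056 × 0.18535 = 0.02791 m

S_c ≈ 27.9 mm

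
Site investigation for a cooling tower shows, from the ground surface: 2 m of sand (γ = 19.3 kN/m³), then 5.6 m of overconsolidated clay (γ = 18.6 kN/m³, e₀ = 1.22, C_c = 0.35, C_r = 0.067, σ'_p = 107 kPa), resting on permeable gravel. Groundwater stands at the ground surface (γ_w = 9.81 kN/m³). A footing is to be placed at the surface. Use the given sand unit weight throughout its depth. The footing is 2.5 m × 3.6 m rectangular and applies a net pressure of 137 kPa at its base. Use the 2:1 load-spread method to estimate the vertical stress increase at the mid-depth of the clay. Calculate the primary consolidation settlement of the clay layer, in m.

Mid-depth of clay below the ground surface: z = 2 + 5.6/2 = 4.8 m.
Total vertical stress at mid-clay: σ_v = 19.3×2 + 18.6×2.8 = 90.68 kPa.
Pore pressure: u = 9.81×(4.8 − 0) = 47.088 kPa.
Initial effective stress: σ'_0 = σ_v − u = 90.68 − 47.088 = 43.592 kPa.
Stress increase at mid-clay by the 2:1 spreading method:
Δσ = qBL/((B+z)(L+z)) = 137×2.5×3.6/((2.5+4.8)(3.6+4.8)) = 20.108 kPa
Final effective stress: σ'_f = 43.592 + 20.108 = 63.7 kPa.
σ'_f = 63.7 ≤ σ'_p = 107 kPa, so the clay remains overconsolidated and only the recompression index applies:
S_c = C_r·H/(1+e₀)·log₁₀(σ'_f/σ'_0) = 0.067×5.6/2.22×log₁₀(63.7/43.592)
    = 0.16901 × 0.16473 = 0.02784 m

S_c ≈ 0.0278 m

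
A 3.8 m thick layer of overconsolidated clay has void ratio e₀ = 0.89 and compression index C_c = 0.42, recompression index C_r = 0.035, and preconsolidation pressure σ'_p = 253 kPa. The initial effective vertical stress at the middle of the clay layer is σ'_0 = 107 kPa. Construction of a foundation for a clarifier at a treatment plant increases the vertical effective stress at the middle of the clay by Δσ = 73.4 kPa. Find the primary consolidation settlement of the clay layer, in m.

Final effective stress: σ'_f = 107 + 73.4 = 180.4 kPa.
σ'_f = 180.4 ≤ σ'_p = 253 kPa, so the clay remains overconsolidated and only the recompression index applies:
S_c = C_r·H/(1+e₀)·log₁₀(σ'_f/σ'_0) = 0.035×3.8/1.89×log₁₀(180.4/107)
    = 0.070371 × 0.22685 = 0.01596 m

S_c ≈ 0.016 m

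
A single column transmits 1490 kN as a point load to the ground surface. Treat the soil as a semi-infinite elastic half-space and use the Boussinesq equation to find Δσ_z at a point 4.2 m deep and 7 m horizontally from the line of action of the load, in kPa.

Boussinesq vertical stress below a point load on an elastic half-space:
Δσ_z = 3P/(2πz²) · [1 + (r/z)²]^(−5/2)
r/z = 7/4.2 = 1.6667; [1+(r/z)²]^(−5/2) = 0.03605.
Δσ_z = 3×1490/(2π×4.2²) × 0.03605 = 40.33 × 0.03605 = 1.454 kPa

Δσ_z ≈ 1.45 kPa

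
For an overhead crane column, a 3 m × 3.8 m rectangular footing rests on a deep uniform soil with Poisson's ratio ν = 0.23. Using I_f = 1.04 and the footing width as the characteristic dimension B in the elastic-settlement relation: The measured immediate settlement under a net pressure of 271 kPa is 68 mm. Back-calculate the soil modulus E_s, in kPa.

E_s ≈ 11800 kPa

S_e = q·B·(1−ν²)/E_s · I_f  ⇒  E_s = q·B·(1−ν²)·I_f / S_e.
E_s = 271 × 3 × 0.9471 × 1.04 / 0.068 = 11780 kPa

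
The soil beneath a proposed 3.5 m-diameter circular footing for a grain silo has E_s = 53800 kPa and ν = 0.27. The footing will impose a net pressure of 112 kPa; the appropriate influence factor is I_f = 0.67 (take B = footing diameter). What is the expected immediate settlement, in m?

Immediate (elastic) settlement: S_e = q·B·(1−ν²)/E_s · I_f.
S_e = 112 × 3.5 × (1 − 0.27²) / 53800 × 0.67
    = 112 × 3.5 × 0.9271 / 53800 × 0.67
    = 0.004526 m

S_e ≈ 0.00453 m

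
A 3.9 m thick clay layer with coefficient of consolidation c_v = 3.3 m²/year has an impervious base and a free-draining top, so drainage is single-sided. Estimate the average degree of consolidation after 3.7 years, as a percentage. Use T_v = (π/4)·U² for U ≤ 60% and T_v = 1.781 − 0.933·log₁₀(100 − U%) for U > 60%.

Drainage path length: H_d = H = 3.9 m (single drainage).
T_v = c_v·t/H_d² = 3.3×3.7/3.9² = 0.80276.
T_v = 0.80276 corresponds to the U > 60% branch:
U = 1 − 10^((1.781 − T_v)/0.933)/100 = 0.8882

U ≈ 88.8 %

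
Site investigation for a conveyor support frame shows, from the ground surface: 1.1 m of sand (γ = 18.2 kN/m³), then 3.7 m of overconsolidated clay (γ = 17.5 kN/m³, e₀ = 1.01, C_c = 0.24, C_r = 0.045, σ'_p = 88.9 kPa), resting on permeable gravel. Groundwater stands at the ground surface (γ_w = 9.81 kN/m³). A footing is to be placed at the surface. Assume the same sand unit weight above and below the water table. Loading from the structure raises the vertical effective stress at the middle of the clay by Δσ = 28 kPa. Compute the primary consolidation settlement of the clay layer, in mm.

Mid-depth of clay below the ground surface: z = 1.1 + 3.7/2 = 2.95 m.
Total vertical stress at mid-clay: σ_v = 18.2×1.1 + 17.5×1.85 = 52.395 kPa.
Pore pressure: u = 9.81×(2.95 − 0) = 28.94 kPa.
Initial effective stress: σ'_0 = σ_v − u = 52.395 − 28.94 = 23.455 kPa.
Final effective stress: σ'_f = 23.455 + 28 = 51.455 kPa.
σ'_f = 51.455 ≤ σ'_p = 88.9 kPa, so the clay remains overconsolidated and only the recompression index applies:
S_c = C_r·H/(1+e₀)·log₁₀(σ'_f/σ'_0) = 0.045×3.7/2.01×log₁₀(51.455/23.455)
    = 0.082836 × 0.34119 = 0.02826 m

S_c ≈ 28.3 mm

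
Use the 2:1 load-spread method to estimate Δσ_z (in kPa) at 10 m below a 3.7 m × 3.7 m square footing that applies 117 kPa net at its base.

Δσ_z ≈ 8.53 kPa

By the 2:1 method the load spreads at 1 horizontal : 2 vertical, so at depth z the loaded area has grown by z in each plan dimension:
Δσ = qBL/((B+z)(L+z)) = 117×3.7×3.7/((3.7+10)(3.7+10)) = 8.5339 kPa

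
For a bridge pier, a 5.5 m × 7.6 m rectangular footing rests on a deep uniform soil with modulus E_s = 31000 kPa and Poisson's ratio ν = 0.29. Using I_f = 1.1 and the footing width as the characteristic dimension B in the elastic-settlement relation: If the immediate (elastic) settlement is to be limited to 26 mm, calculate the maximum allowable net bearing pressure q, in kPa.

q ≈ 145 kPa

S_e = q·B·(1−ν²)/E_s · I_f  ⇒  q = S_e·E_s / (B·(1−ν²)·I_f).
q = 0.026 × 31000 / (5.5 × 0.9159 × 1.1) = 145.5 kPa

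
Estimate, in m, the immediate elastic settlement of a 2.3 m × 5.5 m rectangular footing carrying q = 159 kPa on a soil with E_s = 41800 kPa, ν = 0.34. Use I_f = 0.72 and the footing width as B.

Immediate (elastic) settlement: S_e = q·B·(1−ν²)/E_s · I_f.
S_e = 159 × 2.3 × (1 − 0.34²) / 41800 × 0.72
    = 159 × 2.3 × 0.8844 / 41800 × 0.72
    = 0.005571 m

S_e ≈ 0.00557 m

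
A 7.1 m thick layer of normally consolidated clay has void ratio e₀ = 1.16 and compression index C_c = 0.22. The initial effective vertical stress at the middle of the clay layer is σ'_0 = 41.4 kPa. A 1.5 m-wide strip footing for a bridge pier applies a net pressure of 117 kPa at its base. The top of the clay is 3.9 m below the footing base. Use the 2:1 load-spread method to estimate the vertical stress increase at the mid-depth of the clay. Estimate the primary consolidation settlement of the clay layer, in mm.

Mid-depth of clay below the footing base: z = 3.9 + 7.1/2 = 7.45 m.
Stress increase at mid-clay by the 2:1 spreading method:
Δσ = qB/(B+z) = 117×1.5/(1.5+7.45) = 19.609 kPa
Final effective stress: σ'_f = σ'_0 + Δσ = 41.4 + 19.609 = 61.009 kPa.
Normally consolidated clay, so the full stress increment lies on the virgin compression line:
S_c = C_c·H/(1+e₀)·log₁₀(σ'_f/σ'_0) = 0.22×7.1/(1+1.16)×log₁₀(61.009/41.4)
    = 0.72315 × 0.16839 = 0.1218 m

S_c ≈ 122 mm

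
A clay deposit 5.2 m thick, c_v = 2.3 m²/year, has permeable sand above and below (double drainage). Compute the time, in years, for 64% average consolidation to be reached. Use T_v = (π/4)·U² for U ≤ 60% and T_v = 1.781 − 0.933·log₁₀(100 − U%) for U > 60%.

t ≈ 0.967 years

Drainage path length: H_d = H/2 = 2.6 m (double drainage).
U > 60%: T_v = 1.781 − 0.933·log₁₀(100 − 64) = 0.32897.
t = T_v·H_d²/c_v = 0.32897×2.6²/2.3 = 0.9669 years.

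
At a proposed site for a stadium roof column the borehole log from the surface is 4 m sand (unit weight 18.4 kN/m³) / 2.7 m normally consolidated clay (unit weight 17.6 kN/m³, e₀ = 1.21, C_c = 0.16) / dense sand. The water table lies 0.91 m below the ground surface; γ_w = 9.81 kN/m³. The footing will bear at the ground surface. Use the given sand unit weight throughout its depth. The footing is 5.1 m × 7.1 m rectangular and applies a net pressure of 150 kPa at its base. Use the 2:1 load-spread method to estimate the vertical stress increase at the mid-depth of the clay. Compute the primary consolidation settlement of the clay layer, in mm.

Mid-depth of clay below the ground surface: z = 4 + 2.7/2 = 5.35 m.
Total vertical stress at mid-clay: σ_v = 18.4×4 + 17.6×1.35 = 97.36 kPa.
Pore pressure: u = 9.81×(5.35 − 0.91) = 43.556 kPa.
Initial effective stress: σ'_0 = σ_v − u = 97.36 − 43.556 = 53.804 kPa.
Stress increase at mid-clay by the 2:1 spreading method:
Δσ = qBL/((B+z)(L+z)) = 150×5.1×7.1/((5.1+5.35)(7.1+5.35)) = 41.748 kPa
Final effective stress: σ'_f = σ'_0 + Δσ = 53.804 + 41.748 = 95.552 kPa.
Normally consolidated clay, so the full stress increment lies on the virgin compression line:
S_c = C_c·H/(1+e₀)·log₁₀(σ'_f/σ'_0) = 0.16×2.7/(1+1.21)×log₁₀(95.552/53.804)
    = 0.19548 × 0.24943 = 0.04876 m

S_c ≈ 48.8 mm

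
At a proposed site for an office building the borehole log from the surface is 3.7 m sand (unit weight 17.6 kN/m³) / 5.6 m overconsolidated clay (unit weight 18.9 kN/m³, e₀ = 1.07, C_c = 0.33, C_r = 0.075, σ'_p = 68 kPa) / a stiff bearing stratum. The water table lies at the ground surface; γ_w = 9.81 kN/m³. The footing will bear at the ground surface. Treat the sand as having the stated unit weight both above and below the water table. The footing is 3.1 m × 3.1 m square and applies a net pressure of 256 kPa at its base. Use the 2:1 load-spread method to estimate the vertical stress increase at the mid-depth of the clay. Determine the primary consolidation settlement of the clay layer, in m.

Mid-depth of clay below the ground surface: z = 3.7 + 5.6/2 = 6.5 m.
Total vertical stress at mid-clay: σ_v = 17.6×3.7 + 18.9×2.8 = 118.04 kPa.
Pore pressure: u = 9.81×(6.5 − 0) = 63.765 kPa.
Initial effective stress: σ'_0 = σ_v − u = 118.04 − 63.765 = 54.275 kPa.
Stress increase at mid-clay by the 2:1 spreading method:
Δσ = qBL/((B+z)(L+z)) = 256×3.1×3.1/((3.1+6.5)(3.1+6.5)) = 26.694 kPa
Final effective stress: σ'_f = 54.275 + 26.694 = 80.969 kPa.
σ'_f = 80.969 > σ'_p = 68 kPa, so the stress path crosses the preconsolidation pressure — recompression up to σ'_p, then virgin compression beyond:
S_c = H/(1+e₀)·[C_r·log₁₀(σ'_p/σ'_0) + C_c·log₁₀(σ'_f/σ'_p)]
    = 5.6/2.07 × [0.075×log₁₀(68/54.275) + 0.33×log₁₀(80.969/68)]
    = 2.7053 × [0.0073432 + 0.025017] = 0.08754 m

S_c ≈ 0.0875 m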